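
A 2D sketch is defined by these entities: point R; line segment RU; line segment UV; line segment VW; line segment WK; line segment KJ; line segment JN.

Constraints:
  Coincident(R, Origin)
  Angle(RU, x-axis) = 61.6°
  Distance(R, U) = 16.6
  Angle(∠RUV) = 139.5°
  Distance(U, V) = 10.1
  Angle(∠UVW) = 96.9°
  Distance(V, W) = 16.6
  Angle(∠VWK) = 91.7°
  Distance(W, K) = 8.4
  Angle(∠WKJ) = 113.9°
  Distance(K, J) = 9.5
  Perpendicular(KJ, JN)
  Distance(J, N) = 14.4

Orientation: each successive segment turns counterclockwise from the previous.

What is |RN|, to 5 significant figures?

25.047

R is at the origin; RU runs at 61.6° with length 16.6, so U = (7.8954, 14.602). ∠RUV = 139.5° gives UV at 102.10° from the x-axis; with |UV| = 10.1, V = (5.7782, 24.478). ∠UVW = 96.9° gives VW at -174.80° from the x-axis; with |VW| = 16.6, W = (-10.753, 22.973). ∠VWK = 91.7° gives WK at -86.500° from the x-axis; with |WK| = 8.4, K = (-10.241, 14.589). ∠WKJ = 113.9° gives KJ at -20.400° from the x-axis; with |KJ| = 9.5, J = (-1.3365, 11.278). KJ ⟂ JN, so JN runs at 69.600°; with |JN| = 14.4, N = (3.6830, 24.774). Then |RN| = |N − R| = 25.047.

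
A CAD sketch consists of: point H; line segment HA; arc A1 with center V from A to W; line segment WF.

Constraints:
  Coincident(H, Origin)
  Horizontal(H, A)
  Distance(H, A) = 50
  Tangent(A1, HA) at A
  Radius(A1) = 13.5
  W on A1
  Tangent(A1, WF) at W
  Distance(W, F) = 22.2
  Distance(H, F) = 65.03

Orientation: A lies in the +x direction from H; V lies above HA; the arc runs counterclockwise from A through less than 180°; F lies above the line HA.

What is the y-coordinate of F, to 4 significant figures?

39.43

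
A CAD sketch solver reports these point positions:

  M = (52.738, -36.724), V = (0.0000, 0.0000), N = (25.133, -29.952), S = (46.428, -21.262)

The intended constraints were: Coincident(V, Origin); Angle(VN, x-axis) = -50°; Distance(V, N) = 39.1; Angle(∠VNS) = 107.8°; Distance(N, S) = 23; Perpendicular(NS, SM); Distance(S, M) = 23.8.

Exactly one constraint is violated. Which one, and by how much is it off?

Distance(S, M) = 23.8 — off by 7.10.

V = (0.00, 0.00) ✓; VN at -50.00° ✓; |VN| = 39.10 ✓; ∠VNS = 107.8° ✓; |NS| = 23.00 ✓; ∠(NS, SM) = 90.00° ✓; |SM| = 16.70 ✗.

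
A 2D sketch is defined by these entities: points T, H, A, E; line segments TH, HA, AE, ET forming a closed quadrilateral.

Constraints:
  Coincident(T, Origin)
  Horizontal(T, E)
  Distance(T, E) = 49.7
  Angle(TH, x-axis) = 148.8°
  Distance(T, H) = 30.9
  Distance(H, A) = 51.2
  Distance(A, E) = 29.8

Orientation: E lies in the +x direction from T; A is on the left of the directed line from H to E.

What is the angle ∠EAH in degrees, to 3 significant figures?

146°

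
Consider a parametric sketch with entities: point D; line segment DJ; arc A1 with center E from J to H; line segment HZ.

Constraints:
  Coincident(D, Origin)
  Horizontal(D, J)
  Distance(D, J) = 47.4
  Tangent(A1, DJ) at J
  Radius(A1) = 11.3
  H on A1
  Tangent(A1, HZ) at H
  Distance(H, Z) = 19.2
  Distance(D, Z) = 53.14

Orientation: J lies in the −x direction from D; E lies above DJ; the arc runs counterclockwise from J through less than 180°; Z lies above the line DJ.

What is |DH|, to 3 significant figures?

39.3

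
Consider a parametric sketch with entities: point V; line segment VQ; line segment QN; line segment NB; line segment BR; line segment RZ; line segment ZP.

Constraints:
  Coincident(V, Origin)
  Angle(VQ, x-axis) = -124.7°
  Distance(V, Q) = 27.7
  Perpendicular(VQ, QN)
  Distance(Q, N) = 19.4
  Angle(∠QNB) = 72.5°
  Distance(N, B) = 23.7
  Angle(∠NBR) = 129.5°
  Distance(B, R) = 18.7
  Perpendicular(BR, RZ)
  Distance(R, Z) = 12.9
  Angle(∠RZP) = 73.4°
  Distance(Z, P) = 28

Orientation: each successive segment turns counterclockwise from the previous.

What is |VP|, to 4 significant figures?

22.00

BR is perpendicular to RZ, so RZ runs at -146.7°; with |RZ| = 12.9, Z = (-13.86, -2.630). ∠RZP = 73.4° gives ZP at -40.10° from the x-axis; with |ZP| = 28.0, P = (7.558, -20.67). Then |VP| = |P − V| = 22.00.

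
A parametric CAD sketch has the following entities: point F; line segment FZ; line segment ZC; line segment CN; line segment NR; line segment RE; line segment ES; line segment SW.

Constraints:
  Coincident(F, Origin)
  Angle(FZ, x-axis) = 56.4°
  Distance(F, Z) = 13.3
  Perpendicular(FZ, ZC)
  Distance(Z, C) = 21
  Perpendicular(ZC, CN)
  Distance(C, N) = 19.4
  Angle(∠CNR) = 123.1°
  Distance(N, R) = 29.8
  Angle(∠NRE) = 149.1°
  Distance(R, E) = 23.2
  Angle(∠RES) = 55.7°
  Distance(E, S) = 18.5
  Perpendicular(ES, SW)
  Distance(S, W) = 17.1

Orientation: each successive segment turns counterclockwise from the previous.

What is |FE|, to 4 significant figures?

35.75

F is at the origin; FZ runs at 56.4° with length 13.3, so Z = (7.360, 11.08). The perpendicularity gives ZC at right angles to FZ, so ZC runs at 146.4°; with |ZC| = 21.0, C = (-10.13, 22.70). The perpendicularity gives CN at right angles to ZC, so CN runs at -123.6°; with |CN| = 19.4, N = (-20.87, 6.540). ∠CNR = 123.1° gives NR at -66.70° from the x-axis; with |NR| = 29.8, R = (-9.080, -20.83). ∠NRE = 149.1° gives RE at -35.80° from the x-axis; with |RE| = 23.2, E = (9.737, -34.40). Then |FE| = |E − F| = 35.75.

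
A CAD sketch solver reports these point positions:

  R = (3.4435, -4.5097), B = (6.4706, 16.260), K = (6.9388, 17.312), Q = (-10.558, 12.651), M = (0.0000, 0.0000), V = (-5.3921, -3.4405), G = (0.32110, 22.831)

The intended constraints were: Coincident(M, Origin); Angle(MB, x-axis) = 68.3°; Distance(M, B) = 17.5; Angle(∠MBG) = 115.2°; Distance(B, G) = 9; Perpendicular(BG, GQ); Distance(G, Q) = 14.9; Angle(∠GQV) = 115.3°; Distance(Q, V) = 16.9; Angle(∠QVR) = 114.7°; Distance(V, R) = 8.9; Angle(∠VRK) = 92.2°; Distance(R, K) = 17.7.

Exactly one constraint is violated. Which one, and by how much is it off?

Distance(R, K) = 17.7 — off by 4.40.

M = (0.00, 0.00) ✓; MB at 68.30° ✓; |MB| = 17.50 ✓; ∠MBG = 115.2° ✓; |BG| = 9.000 ✓; ∠(BG, GQ) = 90.00° ✓; |GQ| = 14.90 ✓; ∠GQV = 115.3° ✓; |QV| = 16.90 ✓; ∠QVR = 114.7° ✓; |VR| = 8.900 ✓; ∠VRK = 92.20° ✓; |RK| = 22.10 ✗.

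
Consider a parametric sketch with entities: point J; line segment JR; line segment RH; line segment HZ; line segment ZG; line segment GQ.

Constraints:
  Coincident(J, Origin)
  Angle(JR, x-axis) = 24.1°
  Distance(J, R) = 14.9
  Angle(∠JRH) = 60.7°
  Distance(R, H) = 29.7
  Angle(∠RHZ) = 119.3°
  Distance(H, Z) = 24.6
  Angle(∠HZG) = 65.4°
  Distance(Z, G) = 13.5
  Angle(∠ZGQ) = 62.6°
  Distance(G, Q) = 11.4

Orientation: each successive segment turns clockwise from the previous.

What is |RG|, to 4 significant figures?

36.18

J is at the origin; JR runs at 24.1° with length 14.9, so R = (13.60, 6.084). ∠JRH = 60.7° gives RH at -95.20° from the x-axis; with |RH| = 29.7, H = (10.91, -23.49). ∠RHZ = 119.3° gives HZ at -155.9° from the x-axis; with |HZ| = 24.6, Z = (-11.55, -33.54). ∠HZG = 65.4° gives ZG at 89.50° from the x-axis; with |ZG| = 13.5, G = (-11.43, -20.04). Then |RG| = |G − R| = 36.18.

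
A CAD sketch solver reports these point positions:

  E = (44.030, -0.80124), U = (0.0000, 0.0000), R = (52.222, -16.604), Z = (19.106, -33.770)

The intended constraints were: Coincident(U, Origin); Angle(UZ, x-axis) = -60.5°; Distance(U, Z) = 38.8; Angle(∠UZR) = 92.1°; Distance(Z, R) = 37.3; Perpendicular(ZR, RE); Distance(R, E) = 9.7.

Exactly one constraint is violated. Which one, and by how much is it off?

Distance(R, E) = 9.7 — off by 8.10.

U = (0.00, 0.00) ✓; UZ at -60.50° ✓; |UZ| = 38.80 ✓; ∠UZR = 92.10° ✓; |ZR| = 37.30 ✓; ∠(ZR, RE) = 90.00° ✓; |RE| = 17.80 ✗.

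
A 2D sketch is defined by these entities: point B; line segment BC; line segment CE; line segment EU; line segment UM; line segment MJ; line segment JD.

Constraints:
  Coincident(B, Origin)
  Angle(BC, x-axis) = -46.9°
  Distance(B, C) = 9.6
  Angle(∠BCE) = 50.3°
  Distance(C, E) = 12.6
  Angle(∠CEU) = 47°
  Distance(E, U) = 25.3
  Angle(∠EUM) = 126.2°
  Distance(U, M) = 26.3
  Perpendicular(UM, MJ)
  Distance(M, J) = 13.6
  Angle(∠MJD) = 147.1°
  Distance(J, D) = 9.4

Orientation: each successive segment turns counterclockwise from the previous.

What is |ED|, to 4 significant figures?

36.15

UM ⟂ MJ, so MJ runs at -0.4000°; with |MJ| = 13.6, J = (1.035, -35.70). ∠MJD = 147.1° gives JD at 32.50° from the x-axis; with |JD| = 9.4, D = (8.963, -30.65). Then |ED| = |D − E| = 36.15.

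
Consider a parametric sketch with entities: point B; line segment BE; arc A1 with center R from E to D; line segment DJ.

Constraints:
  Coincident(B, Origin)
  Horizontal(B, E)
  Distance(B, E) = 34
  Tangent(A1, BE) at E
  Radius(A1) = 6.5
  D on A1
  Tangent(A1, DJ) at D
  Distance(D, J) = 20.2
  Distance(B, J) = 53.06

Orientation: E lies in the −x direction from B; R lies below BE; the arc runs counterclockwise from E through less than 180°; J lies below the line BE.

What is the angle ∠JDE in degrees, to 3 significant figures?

147°

Checks: |BE| = 34.00 ✓; |RD| = 6.500 ✓; ∠(RD, DJ) = 90.00° ✓; |DJ| = 20.20 ✓; |BJ| = 53.06 ✓.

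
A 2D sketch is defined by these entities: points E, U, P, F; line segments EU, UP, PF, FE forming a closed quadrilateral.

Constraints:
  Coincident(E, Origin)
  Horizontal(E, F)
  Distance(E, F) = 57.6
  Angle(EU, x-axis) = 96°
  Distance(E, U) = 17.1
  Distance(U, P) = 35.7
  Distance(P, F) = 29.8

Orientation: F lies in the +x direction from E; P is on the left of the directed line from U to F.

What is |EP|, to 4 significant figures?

38.41

E is at the origin; E and F share the same y with |EF| = 57.6 and F in +x, so F = (57.6, 0). EU runs at 96.0° with |EU| = 17.1, so U = (-1.787, 17.01). P is determined by |UP| = 35.7 and |PF| = 29.8 together: it lies at the intersection of circle(U, 35.7) and circle(F, 29.8). With |UF| = 61.77, the foot of the radical line on UF is 34.02 from U and the perpendicular offset is √(35.7² − 34.02²) = 10.84. Taking the left-of-UF solution: P = (33.90, 18.06).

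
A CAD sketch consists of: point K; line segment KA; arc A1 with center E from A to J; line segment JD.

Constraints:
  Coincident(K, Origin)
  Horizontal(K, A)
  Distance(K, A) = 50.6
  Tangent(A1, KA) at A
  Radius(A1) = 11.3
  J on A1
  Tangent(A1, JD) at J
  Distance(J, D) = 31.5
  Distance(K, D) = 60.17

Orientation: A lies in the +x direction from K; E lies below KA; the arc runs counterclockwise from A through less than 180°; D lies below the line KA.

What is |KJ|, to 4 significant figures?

41.15

K is at the origin; K and A share the same y with |KA| = 50.6 and A on the +x side, so A = (50.60, 0.000). The tangent condition forces EA to be normal to KA, so E = A + (0, -11.3) = (50.60, -11.30). Since EJ ⟂ JD (tangency), |ED| = √(11.3² + 31.5²) = 33.47 regardless of where J sits on A1. So D lies on both circle(K, 60.17) and circle(E, 33.47); the below-KA intersection is D = (41.55, -43.52). J is the foot of the tangent from D: J = (39.33, -12.10).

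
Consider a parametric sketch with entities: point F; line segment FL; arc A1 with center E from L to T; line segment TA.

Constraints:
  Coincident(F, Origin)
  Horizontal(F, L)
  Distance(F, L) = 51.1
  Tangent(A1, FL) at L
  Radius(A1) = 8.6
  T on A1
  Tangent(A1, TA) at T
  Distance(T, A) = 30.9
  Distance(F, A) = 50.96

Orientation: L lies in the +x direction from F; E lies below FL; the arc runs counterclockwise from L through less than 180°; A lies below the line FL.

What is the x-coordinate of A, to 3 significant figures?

35.5

F is at the origin; FL is horizontal with |FL| = 51.1 and L on the +x side, so L = (51.1, 0.00). A1 meets FL tangentially, so EL is at right angles to FL, so E = L + (0, -8.6) = (51.1, -8.60). Since ET ⟂ TA (tangency), |EA| = √(8.6² + 30.9²) = 32.1 regardless of where T sits on A1. So A lies on both circle(F, 50.96) and circle(E, 32.1); the below-FL intersection is A = (35.5, -36.6). T is the foot of the tangent from A: T = (42.7, -6.57).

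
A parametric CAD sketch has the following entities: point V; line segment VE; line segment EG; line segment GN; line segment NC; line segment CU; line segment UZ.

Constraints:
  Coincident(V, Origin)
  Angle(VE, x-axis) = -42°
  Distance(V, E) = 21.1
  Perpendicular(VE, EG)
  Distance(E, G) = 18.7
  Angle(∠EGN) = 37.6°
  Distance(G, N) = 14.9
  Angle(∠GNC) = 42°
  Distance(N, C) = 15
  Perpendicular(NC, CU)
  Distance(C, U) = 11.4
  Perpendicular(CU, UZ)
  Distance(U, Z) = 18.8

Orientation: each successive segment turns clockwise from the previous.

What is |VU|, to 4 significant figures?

32.30

∠GNC = 42.0° gives NC at -52.40° from the x-axis; with |NC| = 15.0, C = (13.46, -25.04). NC ⟂ CU, so CU runs at -142.4°; with |CU| = 11.4, U = (4.431, -32.00). Then |VU| = |U − V| = 32.30.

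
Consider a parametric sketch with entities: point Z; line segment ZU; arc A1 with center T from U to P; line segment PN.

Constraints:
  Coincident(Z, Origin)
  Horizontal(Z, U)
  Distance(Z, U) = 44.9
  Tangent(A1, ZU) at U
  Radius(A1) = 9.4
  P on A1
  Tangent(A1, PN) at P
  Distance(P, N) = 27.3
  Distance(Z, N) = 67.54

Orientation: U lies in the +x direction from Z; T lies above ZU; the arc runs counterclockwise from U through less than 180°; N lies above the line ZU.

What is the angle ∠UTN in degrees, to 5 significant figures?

154.02°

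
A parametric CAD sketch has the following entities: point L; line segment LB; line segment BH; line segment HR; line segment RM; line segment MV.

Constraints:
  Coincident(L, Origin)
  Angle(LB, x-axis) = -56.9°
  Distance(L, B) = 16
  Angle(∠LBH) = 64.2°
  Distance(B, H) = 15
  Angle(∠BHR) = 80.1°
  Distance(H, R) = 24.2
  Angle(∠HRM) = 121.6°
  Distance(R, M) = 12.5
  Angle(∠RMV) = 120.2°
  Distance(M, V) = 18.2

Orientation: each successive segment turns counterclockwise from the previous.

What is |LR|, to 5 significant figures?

10.200

∠LBH = 64.2° gives BH at 58.900° from the x-axis; with |BH| = 15.0, H = (16.486, -0.55949). ∠BHR = 80.1° gives HR at 158.80° from the x-axis; with |HR| = 24.2, R = (-6.0766, 8.1918). Then |LR| = |R − L| = 10.200.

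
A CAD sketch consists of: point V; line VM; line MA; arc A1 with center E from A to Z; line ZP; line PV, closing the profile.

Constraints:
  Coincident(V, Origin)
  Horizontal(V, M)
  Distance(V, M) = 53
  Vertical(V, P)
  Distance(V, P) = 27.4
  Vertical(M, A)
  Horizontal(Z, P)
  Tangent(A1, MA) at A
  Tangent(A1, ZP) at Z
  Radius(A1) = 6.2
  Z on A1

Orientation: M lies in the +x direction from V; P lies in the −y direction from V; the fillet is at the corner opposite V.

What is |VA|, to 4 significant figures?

57.08

The virtual corner opposite V is at (53.00, -27.40). Since A1 is tangent to MA there, EA ⟂ MA and the tangent condition forces EZ to be normal to ZP, with radius 6.2, so the center E sits 6.2 in from both sides at E = (46.80, -21.20). That places the tangent points at A = (53.00, -21.20) on MA and Z = (46.80, -27.40) on ZP. Then |VA| = |A − V| = 57.08.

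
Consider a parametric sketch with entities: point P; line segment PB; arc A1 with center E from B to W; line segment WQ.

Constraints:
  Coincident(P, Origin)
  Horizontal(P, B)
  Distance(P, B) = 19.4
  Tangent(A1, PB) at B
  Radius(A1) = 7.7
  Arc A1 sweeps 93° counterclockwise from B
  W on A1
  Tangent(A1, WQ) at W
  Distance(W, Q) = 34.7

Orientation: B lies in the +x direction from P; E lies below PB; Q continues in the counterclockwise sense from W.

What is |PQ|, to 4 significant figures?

44.84

On A1, B sits at bearing 90° from E; a 93° counterclockwise sweep puts W at bearing 183°, so W = E + 7.7·(cos 183°, sin 183°) = (11.71, -8.103). Tangency of A1 to WQ means the radius EW is perpendicular to WQ, so WQ runs along (−sin 183°, cos 183°); with |WQ| = 34.7, Q = (13.53, -42.76). Then |PQ| = |Q − P| = 44.84.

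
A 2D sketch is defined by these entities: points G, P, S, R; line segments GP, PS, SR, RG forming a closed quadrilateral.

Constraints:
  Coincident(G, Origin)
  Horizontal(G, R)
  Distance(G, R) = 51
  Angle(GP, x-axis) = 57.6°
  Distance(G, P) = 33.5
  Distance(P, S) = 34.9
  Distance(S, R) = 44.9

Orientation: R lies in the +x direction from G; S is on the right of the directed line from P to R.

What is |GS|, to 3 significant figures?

7.85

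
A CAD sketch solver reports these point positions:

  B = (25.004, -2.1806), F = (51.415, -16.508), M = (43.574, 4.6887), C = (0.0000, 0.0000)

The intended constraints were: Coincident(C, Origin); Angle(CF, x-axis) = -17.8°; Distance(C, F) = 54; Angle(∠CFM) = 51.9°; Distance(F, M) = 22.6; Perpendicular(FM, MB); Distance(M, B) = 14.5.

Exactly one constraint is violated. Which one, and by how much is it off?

Distance(M, B) = 14.5 — off by 5.30.

C = (0.00, 0.00) ✓; CF at -17.80° ✓; |CF| = 54.00 ✓; ∠CFM = 51.90° ✓; |FM| = 22.60 ✓; ∠(FM, MB) = 90.00° ✓; |MB| = 19.80 ✗.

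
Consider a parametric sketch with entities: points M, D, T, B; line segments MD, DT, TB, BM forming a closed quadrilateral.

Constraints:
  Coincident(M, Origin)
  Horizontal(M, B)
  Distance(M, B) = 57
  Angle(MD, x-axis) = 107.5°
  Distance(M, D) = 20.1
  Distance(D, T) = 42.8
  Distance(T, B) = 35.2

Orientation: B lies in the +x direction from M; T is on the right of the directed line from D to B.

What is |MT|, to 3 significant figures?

26.4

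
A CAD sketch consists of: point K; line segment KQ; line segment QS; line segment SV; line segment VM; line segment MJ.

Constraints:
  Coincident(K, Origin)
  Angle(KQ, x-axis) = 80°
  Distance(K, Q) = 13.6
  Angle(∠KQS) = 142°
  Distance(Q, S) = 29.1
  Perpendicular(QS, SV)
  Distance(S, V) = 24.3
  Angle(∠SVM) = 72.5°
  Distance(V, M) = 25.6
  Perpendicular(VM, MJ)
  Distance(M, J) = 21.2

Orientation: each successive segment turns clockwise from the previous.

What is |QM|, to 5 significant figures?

17.250

K is at the origin; KQ runs at 80.0° with length 13.6, so Q = (2.3616, 13.393). ∠KQS = 142.0° gives QS at 42.000° from the x-axis; with |QS| = 29.1, S = (23.987, 32.865). The perpendicularity gives SV at right angles to QS, so SV runs at -48.000°; with |SV| = 24.3, V = (40.247, 14.807). ∠SVM = 72.5° gives VM at -155.50° from the x-axis; with |VM| = 25.6, M = (16.952, 4.1905). Then |QM| = |M − Q| = 17.250.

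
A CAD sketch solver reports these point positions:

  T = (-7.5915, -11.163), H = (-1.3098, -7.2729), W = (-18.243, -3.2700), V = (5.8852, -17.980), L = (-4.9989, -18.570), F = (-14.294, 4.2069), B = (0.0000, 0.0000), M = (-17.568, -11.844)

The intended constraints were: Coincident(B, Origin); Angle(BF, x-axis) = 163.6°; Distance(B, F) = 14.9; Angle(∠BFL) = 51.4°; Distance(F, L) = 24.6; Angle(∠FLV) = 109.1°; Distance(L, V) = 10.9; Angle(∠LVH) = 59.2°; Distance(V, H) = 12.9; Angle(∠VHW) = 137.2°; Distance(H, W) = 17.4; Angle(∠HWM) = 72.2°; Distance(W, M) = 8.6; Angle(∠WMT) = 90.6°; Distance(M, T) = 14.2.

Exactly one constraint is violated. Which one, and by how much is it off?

Distance(M, T) = 14.2 — off by 4.20.

B = (0.00, 0.00) ✓; BF at 163.6° ✓; |BF| = 14.90 ✓; ∠BFL = 51.40° ✓; |FL| = 24.60 ✓; ∠FLV = 109.1° ✓; |LV| = 10.90 ✓; ∠LVH = 59.20° ✓; |VH| = 12.90 ✓; ∠VHW = 137.2° ✓; |HW| = 17.40 ✓; ∠HWM = 72.20° ✓; |WM| = 8.601 ✓; ∠WMT = 90.60° ✓; |MT| = 10.00 ✗.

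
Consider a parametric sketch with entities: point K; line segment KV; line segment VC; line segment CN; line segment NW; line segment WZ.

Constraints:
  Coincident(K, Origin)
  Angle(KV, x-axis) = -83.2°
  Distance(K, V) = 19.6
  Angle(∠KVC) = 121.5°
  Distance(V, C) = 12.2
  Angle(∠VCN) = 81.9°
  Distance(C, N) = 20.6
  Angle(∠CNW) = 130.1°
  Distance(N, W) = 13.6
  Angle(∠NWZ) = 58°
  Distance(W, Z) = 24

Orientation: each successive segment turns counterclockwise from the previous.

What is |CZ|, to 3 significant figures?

14.9

K is at the origin; KV runs at -83.2° with length 19.6, so V = (2.32, -19.5). ∠KVC = 121.5° gives VC at -24.7° from the x-axis; with |VC| = 12.2, C = (13.4, -24.6). ∠VCN = 81.9° gives CN at 73.4° from the x-axis; with |CN| = 20.6, N = (19.3, -4.82). ∠CNW = 130.1° gives NW at 123° from the x-axis; with |NW| = 13.6, W = (11.8, 6.55). ∠NWZ = 58.0° gives WZ at -115° from the x-axis; with |WZ| = 24.0, Z = (1.79, -15.3). Then |CZ| = |Z − C| = 14.9.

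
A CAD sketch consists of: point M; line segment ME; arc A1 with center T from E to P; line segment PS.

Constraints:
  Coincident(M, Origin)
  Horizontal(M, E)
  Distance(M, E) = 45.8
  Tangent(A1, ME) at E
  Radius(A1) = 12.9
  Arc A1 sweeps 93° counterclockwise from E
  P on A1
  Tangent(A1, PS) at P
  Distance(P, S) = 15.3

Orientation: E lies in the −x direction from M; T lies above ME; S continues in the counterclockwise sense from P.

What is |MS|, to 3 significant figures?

44.4

M is at the origin; M and E share the same y with |ME| = 45.8 and E on the −x side, so E = (-45.8, 0.00). The tangent condition forces TE to be normal to ME, so T = E + (0, 12.9) = (-45.8, 12.9). On A1, E sits at bearing -90° from T; a 93° counterclockwise sweep puts P at bearing 3°, so P = T + 12.9·(cos 3°, sin 3°) = (-32.9, 13.6). Since A1 is tangent to PS there, TP ⟂ PS, so PS runs along (−sin 3°, cos 3°); with |PS| = 15.3, S = (-33.7, 28.9). Then |MS| = |S − M| = 44.4.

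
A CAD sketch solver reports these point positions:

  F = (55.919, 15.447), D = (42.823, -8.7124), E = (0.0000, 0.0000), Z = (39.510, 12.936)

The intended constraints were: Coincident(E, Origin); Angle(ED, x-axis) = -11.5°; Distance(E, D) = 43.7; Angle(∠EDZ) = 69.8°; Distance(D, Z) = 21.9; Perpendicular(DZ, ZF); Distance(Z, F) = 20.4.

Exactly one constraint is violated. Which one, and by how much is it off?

Distance(Z, F) = 20.4 — off by 3.80.

E = (0.00, 0.00) ✓; ED at -11.50° ✓; |ED| = 43.70 ✓; ∠EDZ = 69.80° ✓; |DZ| = 21.90 ✓; ∠(DZ, ZF) = 90.00° ✓; |ZF| = 16.60 ✗.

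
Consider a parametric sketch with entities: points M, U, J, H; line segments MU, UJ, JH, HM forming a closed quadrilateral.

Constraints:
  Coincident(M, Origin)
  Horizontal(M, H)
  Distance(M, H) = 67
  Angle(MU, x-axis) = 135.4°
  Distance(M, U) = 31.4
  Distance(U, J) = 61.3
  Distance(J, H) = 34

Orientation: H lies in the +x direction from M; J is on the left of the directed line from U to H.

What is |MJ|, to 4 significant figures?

43.31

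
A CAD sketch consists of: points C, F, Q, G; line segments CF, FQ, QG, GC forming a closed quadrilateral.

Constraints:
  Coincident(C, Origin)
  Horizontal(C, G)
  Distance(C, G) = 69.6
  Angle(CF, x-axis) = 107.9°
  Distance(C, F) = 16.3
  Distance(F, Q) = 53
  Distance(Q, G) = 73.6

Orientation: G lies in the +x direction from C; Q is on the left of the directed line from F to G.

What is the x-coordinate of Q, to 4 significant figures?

25.45

Checks: |FQ| = 53.00 ✓; |QG| = 73.60 ✓.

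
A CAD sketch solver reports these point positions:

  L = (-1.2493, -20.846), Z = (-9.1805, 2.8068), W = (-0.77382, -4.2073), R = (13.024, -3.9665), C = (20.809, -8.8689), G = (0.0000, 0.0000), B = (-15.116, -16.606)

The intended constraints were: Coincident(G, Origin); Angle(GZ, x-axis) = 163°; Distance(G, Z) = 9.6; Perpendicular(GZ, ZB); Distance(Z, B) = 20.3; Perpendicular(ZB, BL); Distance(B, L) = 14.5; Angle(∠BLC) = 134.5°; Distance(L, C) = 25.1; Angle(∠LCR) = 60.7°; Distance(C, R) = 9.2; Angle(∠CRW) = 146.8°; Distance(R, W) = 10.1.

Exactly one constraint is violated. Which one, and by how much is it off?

Distance(R, W) = 10.1 — off by 3.70.

G = (0.00, 0.00) ✓; GZ at 163.0° ✓; |GZ| = 9.600 ✓; ∠(GZ, ZB) = 90.00° ✓; |ZB| = 20.30 ✓; ∠(ZB, BL) = 90.00° ✓; |BL| = 14.50 ✓; ∠BLC = 134.5° ✓; |LC| = 25.10 ✓; ∠LCR = 60.70° ✓; |CR| = 9.200 ✓; ∠CRW = 146.8° ✓; |RW| = 13.80 ✗.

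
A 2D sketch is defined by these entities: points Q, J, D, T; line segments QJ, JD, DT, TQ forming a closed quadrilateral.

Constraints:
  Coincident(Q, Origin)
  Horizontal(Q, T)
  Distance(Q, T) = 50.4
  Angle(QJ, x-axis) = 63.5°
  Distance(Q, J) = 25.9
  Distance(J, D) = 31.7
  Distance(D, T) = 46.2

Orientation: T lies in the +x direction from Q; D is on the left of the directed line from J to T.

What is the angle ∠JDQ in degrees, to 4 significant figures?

10.31°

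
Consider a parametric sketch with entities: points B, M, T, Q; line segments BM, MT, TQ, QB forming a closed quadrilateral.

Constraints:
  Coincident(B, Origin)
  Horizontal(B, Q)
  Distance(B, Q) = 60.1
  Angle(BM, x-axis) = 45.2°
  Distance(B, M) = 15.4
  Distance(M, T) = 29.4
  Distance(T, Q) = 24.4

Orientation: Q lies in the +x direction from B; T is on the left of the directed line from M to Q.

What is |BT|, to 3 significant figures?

42.5

B is at the origin; B and Q share the same y with |BQ| = 60.1 and Q in +x, so Q = (60.1, 0). BM runs at 45.2° with |BM| = 15.4, so M = (10.9, 10.9). T is determined by |MT| = 29.4 and |TQ| = 24.4 together: it lies at the intersection of circle(M, 29.4) and circle(Q, 24.4). With |MQ| = 50.4, the foot of the radical line on MQ is 27.9 from M and the perpendicular offset is √(29.4² − 27.9²) = 9.30. Taking the left-of-MQ solution: T = (40.1, 14.0).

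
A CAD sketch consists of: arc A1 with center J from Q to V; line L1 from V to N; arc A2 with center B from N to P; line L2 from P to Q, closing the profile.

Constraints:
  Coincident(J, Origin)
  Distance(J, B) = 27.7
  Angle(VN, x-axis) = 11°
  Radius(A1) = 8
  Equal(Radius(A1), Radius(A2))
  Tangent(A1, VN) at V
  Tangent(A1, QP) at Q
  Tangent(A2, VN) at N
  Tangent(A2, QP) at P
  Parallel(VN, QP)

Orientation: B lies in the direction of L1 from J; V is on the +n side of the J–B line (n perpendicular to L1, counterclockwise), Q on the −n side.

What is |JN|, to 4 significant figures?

28.83

Tangency of A1 to both parallel lines with radius 8.0 puts V and Q at J ± 8.0·n: V = (-1.526, 7.853), Q = (1.526, -7.853). Equal radii place N and P the same way about B: N = B + 8.0·n = (25.66, 13.14), P = B − 8.0·n = (28.72, -2.568). Then |JN| = |N − J| = 28.83.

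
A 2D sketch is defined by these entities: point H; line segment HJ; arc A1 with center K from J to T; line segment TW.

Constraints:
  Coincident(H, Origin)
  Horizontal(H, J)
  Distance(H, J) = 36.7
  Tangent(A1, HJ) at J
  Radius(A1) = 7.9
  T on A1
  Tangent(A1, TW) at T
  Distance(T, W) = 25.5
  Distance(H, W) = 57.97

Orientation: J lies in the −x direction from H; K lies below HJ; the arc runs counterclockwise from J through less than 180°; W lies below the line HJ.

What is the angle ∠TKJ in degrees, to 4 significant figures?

81.20°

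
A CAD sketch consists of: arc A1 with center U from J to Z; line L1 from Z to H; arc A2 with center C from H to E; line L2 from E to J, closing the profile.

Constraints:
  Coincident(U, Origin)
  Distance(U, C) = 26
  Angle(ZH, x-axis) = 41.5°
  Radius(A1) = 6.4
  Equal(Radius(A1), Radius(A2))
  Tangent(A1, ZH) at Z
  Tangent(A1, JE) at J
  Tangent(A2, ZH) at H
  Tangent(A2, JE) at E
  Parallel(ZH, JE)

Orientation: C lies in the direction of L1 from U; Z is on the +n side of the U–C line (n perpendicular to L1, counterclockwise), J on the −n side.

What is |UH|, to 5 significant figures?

26.776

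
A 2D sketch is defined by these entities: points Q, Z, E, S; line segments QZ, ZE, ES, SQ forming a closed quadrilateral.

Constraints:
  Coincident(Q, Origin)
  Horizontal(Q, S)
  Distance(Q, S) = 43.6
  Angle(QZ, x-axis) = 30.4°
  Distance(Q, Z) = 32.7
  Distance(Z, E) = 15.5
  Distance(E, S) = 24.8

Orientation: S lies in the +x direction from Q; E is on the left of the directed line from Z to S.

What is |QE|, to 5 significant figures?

48.197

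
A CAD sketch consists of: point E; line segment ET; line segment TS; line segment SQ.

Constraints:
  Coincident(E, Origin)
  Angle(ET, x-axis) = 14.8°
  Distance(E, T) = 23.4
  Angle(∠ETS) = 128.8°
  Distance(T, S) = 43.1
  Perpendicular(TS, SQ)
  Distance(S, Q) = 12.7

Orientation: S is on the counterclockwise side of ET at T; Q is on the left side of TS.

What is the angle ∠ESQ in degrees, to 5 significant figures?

72.478°

E is at the origin; ET runs at 14.8° with length 23.4, so T = 23.4·(cos 14.8°, sin 14.8°) = (22.624, 5.9774). ∠ETS = 128.8°, so TS runs at 14.8° + (180° − 128.8°) = 66.000° from the x-axis; with |TS| = 43.1, S = T + 43.1·(cos 66.000°, sin 66.000°) = (40.154, 45.351). TS is perpendicular to SQ; with |SQ| = 12.7 on the left of TS, Q = S + 12.7·(-0.91355, 0.40674) = (28.552, 50.517). Then cos ∠ESQ = SE·SQ / (|SE||SQ|), giving 72.478°.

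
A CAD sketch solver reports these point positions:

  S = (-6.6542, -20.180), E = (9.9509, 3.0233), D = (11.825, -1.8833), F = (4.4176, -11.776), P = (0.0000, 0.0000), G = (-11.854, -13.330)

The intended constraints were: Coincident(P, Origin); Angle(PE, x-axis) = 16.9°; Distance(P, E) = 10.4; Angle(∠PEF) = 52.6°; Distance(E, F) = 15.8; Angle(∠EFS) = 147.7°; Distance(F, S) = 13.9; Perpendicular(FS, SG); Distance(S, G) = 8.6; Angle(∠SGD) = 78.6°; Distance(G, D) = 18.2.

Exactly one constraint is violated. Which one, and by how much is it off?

Distance(G, D) = 18.2 — off by 8.10.

P = (0.00, 0.00) ✓; PE at 16.90° ✓; |PE| = 10.40 ✓; ∠PEF = 52.60° ✓; |EF| = 15.80 ✓; ∠EFS = 147.7° ✓; |FS| = 13.90 ✓; ∠(FS, SG) = 90.00° ✓; |SG| = 8.600 ✓; ∠SGD = 78.60° ✓; |GD| = 26.30 ✗.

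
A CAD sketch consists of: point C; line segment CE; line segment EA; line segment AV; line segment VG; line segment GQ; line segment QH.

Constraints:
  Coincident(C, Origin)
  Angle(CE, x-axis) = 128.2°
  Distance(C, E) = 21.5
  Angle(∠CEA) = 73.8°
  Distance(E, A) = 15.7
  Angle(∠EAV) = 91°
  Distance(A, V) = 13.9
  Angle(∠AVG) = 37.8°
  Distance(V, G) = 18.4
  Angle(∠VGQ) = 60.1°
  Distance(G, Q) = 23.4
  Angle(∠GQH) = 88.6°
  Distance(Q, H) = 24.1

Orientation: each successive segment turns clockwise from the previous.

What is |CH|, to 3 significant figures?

24.7

C is at the origin; CE runs at 128.2° with length 21.5, so E = (-13.3, 16.9). ∠CEA = 73.8° gives EA at 22.0° from the x-axis; with |EA| = 15.7, A = (1.26, 22.8). ∠EAV = 91.0° gives AV at -67.0° from the x-axis; with |AV| = 13.9, V = (6.69, 9.98). ∠AVG = 37.8° gives VG at 151° from the x-axis; with |VG| = 18.4, G = (-9.37, 19.0). ∠VGQ = 60.1° gives GQ at 30.9° from the x-axis; with |GQ| = 23.4, Q = (10.7, 31.0). ∠GQH = 88.6° gives QH at -60.5° from the x-axis; with |QH| = 24.1, H = (22.6, 10.0). Then |CH| = |H − C| = 24.7.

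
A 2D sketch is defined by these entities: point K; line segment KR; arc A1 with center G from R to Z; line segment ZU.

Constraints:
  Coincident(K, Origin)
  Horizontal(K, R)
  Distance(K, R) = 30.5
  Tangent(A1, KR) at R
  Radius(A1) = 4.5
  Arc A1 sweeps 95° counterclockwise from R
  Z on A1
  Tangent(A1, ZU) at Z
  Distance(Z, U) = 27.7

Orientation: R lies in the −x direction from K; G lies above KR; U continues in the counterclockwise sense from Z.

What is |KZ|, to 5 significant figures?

26.473

K is at the origin; K and R share the same y with |KR| = 30.5 and R on the −x side, so R = (-30.500, 0.0000). Since A1 is tangent to KR there, GR ⟂ KR, so G = R + (0, 4.5) = (-30.500, 4.5000). On A1, R sits at bearing -90° from G; a 95° counterclockwise sweep puts Z at bearing 5°, so Z = G + 4.5·(cos 5°, sin 5°) = (-26.017, 4.8922). Then |KZ| = |Z − K| = 26.473.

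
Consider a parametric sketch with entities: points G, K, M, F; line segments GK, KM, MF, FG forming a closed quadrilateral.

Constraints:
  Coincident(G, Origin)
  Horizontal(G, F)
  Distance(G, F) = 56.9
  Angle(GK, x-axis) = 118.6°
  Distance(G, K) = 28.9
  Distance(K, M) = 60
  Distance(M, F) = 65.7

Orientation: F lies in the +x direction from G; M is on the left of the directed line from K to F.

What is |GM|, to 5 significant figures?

70.349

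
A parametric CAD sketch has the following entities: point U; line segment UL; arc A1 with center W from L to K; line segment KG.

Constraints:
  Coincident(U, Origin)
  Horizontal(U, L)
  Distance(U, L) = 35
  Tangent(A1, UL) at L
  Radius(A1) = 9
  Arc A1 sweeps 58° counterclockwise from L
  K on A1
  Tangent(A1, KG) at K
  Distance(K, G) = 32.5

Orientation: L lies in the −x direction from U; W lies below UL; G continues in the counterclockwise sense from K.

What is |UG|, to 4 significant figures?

67.77

On A1, L sits at bearing 90° from W; a 58° counterclockwise sweep puts K at bearing 148°, so K = W + 9.0·(cos 148°, sin 148°) = (-42.63, -4.231). Tangency of A1 to KG means the radius WK is perpendicular to KG, so KG runs along (−sin 148°, cos 148°); with |KG| = 32.5, G = (-59.85, -31.79). Then |UG| = |G − U| = 67.77.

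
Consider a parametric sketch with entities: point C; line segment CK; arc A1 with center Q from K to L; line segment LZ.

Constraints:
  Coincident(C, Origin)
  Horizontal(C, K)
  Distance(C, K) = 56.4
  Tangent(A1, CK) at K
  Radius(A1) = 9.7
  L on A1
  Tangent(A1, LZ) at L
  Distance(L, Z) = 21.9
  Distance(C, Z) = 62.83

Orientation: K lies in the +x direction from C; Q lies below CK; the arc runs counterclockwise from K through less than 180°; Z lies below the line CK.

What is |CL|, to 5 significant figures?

48.692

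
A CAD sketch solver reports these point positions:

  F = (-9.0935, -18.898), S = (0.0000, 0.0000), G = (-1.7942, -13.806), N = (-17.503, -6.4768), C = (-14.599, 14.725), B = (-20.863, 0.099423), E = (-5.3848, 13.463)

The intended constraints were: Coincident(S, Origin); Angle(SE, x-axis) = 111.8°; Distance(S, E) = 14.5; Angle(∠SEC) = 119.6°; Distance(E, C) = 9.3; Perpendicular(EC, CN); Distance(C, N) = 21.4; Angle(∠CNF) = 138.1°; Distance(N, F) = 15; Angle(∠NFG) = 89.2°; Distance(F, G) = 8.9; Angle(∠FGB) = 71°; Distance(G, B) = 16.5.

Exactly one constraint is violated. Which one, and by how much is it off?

Distance(G, B) = 16.5 — off by 7.10.

S = (0.00, 0.00) ✓; SE at 111.8° ✓; |SE| = 14.50 ✓; ∠SEC = 119.6° ✓; |EC| = 9.300 ✓; ∠(EC, CN) = 90.00° ✓; |CN| = 21.40 ✓; ∠CNF = 138.1° ✓; |NF| = 15.00 ✓; ∠NFG = 89.20° ✓; |FG| = 8.900 ✓; ∠FGB = 71.00° ✓; |GB| = 23.60 ✗.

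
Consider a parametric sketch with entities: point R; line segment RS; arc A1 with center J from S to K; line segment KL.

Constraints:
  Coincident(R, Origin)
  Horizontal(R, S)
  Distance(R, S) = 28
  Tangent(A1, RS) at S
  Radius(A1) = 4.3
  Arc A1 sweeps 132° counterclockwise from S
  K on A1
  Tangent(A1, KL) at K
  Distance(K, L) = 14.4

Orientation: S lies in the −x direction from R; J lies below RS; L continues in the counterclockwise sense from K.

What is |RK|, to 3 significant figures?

32.0

R is at the origin; RS is horizontal with |RS| = 28.0 and S on the −x side, so S = (-28.0, 0.00). Tangency of A1 to RS means the radius JS is perpendicular to RS, so J = S + (0, -4.3) = (-28.0, -4.30). On A1, S sits at bearing 90° from J; a 132° counterclockwise sweep puts K at bearing 222°, so K = J + 4.3·(cos 222°, sin 222°) = (-31.2, -7.18). Then |RK| = |K − R| = 32.0.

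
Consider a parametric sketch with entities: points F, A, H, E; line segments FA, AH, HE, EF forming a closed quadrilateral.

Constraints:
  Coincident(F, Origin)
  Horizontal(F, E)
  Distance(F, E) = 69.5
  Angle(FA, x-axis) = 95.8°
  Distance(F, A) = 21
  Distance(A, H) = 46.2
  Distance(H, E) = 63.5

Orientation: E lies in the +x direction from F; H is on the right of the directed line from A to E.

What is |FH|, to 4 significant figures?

25.79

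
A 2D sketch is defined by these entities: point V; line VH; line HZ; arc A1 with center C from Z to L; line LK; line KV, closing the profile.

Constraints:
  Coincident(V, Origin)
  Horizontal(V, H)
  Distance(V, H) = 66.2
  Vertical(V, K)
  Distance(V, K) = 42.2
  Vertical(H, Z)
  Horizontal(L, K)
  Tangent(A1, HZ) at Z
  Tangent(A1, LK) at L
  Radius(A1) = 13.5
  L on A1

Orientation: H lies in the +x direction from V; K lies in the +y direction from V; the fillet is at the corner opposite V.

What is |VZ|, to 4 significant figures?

72.15

V is at the origin; V and H share the same y with |VH| = 66.2 and H on the +x side, so H = (66.20, 0.000). VK is vertical with |VK| = 42.2 and K on the +y side, so K = (0.000, 42.20). The virtual corner opposite V is at (66.20, 42.20). Since A1 is tangent to HZ there, CZ ⟂ HZ and tangency of A1 to LK means the radius CL is perpendicular to LK, with radius 13.5, so the center C sits 13.5 in from both sides at C = (52.70, 28.70). That places the tangent points at Z = (66.20, 28.70) on HZ and L = (52.70, 42.20) on LK. Then |VZ| = |Z − V| = 72.15.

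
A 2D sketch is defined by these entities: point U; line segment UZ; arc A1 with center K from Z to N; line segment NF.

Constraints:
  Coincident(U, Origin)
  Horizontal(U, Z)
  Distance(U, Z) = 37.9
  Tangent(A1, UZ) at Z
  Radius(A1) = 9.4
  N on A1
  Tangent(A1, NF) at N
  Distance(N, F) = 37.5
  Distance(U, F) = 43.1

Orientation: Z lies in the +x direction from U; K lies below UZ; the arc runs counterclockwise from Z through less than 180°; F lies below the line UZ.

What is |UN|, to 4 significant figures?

29.79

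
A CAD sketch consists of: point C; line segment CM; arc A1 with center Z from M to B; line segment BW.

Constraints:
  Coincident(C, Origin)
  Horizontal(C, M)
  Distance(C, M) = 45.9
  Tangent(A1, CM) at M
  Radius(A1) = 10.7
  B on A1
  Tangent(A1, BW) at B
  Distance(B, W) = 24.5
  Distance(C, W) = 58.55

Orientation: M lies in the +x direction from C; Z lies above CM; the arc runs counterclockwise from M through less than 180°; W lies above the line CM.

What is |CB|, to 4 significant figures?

57.63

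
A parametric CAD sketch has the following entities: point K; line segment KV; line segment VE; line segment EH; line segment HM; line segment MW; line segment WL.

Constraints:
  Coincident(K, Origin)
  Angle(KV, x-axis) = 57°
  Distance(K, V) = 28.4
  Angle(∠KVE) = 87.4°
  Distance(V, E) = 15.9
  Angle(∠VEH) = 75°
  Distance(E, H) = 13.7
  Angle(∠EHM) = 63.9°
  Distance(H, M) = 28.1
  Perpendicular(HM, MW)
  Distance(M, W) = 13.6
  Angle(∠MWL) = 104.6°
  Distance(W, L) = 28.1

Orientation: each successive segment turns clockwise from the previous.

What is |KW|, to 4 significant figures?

43.87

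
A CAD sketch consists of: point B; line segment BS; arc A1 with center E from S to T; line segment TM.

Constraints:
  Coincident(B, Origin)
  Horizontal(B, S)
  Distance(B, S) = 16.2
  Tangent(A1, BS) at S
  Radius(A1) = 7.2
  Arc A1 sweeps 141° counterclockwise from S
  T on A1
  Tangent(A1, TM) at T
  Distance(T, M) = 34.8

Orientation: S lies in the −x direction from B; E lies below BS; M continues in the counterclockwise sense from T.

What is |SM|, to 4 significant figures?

41.36

B is at the origin; BS is horizontal with |BS| = 16.2 and S on the −x side, so S = (-16.20, 0.000). The tangent condition forces ES to be normal to BS, so E = S + (0, -7.2) = (-16.20, -7.200). On A1, S sits at bearing 90° from E; a 141° counterclockwise sweep puts T at bearing 231°, so T = E + 7.2·(cos 231°, sin 231°) = (-20.73, -12.80). Tangency of A1 to TM means the radius ET is perpendicular to TM, so TM runs along (−sin 231°, cos 231°); with |TM| = 34.8, M = (6.314, -34.70). Then |SM| = |M − S| = 41.36.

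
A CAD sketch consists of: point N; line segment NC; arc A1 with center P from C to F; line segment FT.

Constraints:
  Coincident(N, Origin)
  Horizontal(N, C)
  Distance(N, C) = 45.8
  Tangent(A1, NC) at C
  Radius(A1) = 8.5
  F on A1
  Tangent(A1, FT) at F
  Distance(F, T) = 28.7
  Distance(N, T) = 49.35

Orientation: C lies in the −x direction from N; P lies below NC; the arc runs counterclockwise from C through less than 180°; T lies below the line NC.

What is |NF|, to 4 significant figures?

54.14

N is at the origin; NC is horizontal with |NC| = 45.8 and C on the −x side, so C = (-45.80, 0.000). Since A1 is tangent to NC there, PC ⟂ NC, so P = C + (0, -8.5) = (-45.80, -8.500). Since PF ⟂ FT (tangency), |PT| = √(8.5² + 28.7²) = 29.93 regardless of where F sits on A1. So T lies on both circle(N, 49.35) and circle(P, 29.93); the below-NC intersection is T = (-33.83, -35.93). F is the foot of the tangent from T: F = (-52.30, -13.97).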